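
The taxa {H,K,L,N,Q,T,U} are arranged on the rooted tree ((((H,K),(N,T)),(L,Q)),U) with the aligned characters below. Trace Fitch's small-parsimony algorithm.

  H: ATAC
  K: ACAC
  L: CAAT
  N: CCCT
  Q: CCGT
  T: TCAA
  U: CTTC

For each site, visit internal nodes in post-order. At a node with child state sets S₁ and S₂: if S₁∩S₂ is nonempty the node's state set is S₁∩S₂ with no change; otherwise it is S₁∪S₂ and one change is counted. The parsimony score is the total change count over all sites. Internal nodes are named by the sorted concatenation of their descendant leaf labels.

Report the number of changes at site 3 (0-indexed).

[col 0] HK: children H:{A}, K:{A} ∩→ {A}; cost 0
[col 0] NT: children N:{C}, T:{T} ∪→ {C,T}; cost 1
[col 0] HKNT: children HK:{A}, NT:{C,T} ∪→ {A,C,T}; cost 1
[col 0] LQ: children L:{C}, Q:{C} ∩→ {C}; cost 0
[col 0] HKLNQT: children HKNT:{A,C,T}, LQ:{C} ∩→ {C}; cost 0
[col 0] HKLNQTU: children HKLNQT:{C}, U:{C} ∩→ {C}; cost 0
[col 1] HK: children H:{T}, K:{C} ∪→ {C,T}; cost 1
[col 1] NT: children N:{C}, T:{C} ∩→ {C}; cost 0
[col 1] HKNT: children HK:{C,T}, NT:{C} ∩→ {C}; cost 0
[col 1] LQ: children L:{A}, Q:{C} ∪→ {A,C}; cost 1
[col 1] HKLNQT: children HKNT:{C}, LQ:{A,C} ∩→ {C}; cost 0
[col 1] HKLNQTU: children HKLNQT:{C}, U:{T} ∪→ {C,T}; cost 1
[col 2] HK: children H:{A}, K:{A} ∩→ {A}; cost 0
[col 2] NT: children N:{C}, T:{A} ∪→ {A,C}; cost 1
[col 2] HKNT: children HK:{A}, NT:{A,C} ∩→ {A}; cost 0
[col 2] LQ: children L:{A}, Q:{G} ∪→ {A,G}; cost 1
[col 2] HKLNQT: children HKNT:{A}, LQ:{A,G} ∩→ {A}; cost 0
[col 2] HKLNQTU: children HKLNQT:{A}, U:{T} ∪→ {A,T}; cost 1
[col 3] HK: children H:{C}, K:{C} ∩→ {C}; cost 0
[col 3] NT: children N:{T}, T:{A} ∪→ {A,T}; cost 1
[col 3] HKNT: children HK:{C}, NT:{A,T} ∪→ {A,C,T}; cost 1
[col 3] LQ: children L:{T}, Q:{T} ∩→ {T}; cost 0
[col 3] HKLNQT: children HKNT:{A,C,T}, LQ:{T} ∩→ {T}; cost 0
[col 3] HKLNQTU: children HKLNQT:{T}, U:{C} ∪→ {C,T}; cost 1
per-site changes: [2, 3, 3, 3]; total = 11

3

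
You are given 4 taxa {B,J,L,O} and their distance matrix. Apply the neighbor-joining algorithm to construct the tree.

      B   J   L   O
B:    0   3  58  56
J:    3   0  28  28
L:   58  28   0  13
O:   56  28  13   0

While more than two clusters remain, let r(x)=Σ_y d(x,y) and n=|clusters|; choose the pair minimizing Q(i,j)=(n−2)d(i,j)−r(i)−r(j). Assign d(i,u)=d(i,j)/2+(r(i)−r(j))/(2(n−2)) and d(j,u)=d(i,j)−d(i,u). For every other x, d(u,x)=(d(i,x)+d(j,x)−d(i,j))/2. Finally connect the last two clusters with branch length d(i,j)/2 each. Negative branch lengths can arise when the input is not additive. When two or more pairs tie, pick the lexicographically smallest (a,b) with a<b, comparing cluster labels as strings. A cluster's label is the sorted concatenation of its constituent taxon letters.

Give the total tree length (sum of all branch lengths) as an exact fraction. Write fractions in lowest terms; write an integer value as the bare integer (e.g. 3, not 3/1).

101/2

iteration 1: select B,J (d=3, Q=-170); attach at lengths (16, -13); label the merged cluster BJ
  updated: d(BJ,L)=83/2, d(BJ,O)=81/2
iteration 2: select BJ,L (d=83/2, Q=-95); attach at lengths (69/2, 7); label the merged cluster BJL
  updated: d(BJL,O)=6
iteration 3: select BJL,O (d=6); attach at lengths (3, 3); label the merged cluster BJLO
final tree: (((B:16,J:-13):69/2,L:7):3,O:3)
total length: 101/2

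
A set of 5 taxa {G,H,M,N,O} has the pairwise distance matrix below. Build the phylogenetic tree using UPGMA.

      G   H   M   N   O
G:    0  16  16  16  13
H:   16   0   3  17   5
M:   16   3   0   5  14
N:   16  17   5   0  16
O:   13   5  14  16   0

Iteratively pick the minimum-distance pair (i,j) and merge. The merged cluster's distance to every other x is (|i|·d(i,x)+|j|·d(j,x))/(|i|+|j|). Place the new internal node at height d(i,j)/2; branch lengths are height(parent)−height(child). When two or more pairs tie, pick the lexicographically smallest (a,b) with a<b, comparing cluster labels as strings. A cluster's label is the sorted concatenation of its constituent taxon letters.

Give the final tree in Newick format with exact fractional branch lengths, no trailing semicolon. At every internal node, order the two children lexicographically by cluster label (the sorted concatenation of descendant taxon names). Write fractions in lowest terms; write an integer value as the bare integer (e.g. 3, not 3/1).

1. join H+M (d=3) ⇒ HM; edges |H|=3/2, |M|=3/2
  updated: d(G,HM)=16, d(HM,N)=11, d(HM,O)=19/2
2. join HM+O (d=19/2) ⇒ HMO; edges |HM|=13/4, |O|=19/4
  updated: d(G,HMO)=15, d(HMO,N)=38/3
3. join HMO+N (d=38/3) ⇒ HMNO; edges |HMO|=19/12, |N|=19/3
  updated: d(G,HMNO)=61/4
4. join G+HMNO (d=61/4) ⇒ GHMNO; edges |G|=61/8, |HMNO|=31/24
final tree: (G:61/8,(((H:3/2,M:3/2):13/4,O:19/4):19/12,N:19/3):31/24)
total length: 167/6

(G:61/8,(((H:3/2,M:3/2):13/4,O:19/4):19/12,N:19/3):31/24)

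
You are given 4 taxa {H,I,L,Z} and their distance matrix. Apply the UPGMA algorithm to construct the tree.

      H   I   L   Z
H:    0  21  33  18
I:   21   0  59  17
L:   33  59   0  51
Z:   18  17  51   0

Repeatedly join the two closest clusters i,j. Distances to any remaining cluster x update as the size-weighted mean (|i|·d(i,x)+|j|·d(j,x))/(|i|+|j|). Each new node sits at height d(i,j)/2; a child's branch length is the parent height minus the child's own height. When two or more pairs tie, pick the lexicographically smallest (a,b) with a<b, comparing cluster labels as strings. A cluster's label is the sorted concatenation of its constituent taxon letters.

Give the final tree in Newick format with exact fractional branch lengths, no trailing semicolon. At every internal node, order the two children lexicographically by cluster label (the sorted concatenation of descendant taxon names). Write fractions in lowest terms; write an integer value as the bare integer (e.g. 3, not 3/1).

step 1: merge (I,Z) at d=17; branch lengths I→17/2, Z→17/2; new cluster IZ
  updated: d(H,IZ)=39/2, d(IZ,L)=55
step 2: merge (H,IZ) at d=39/2; branch lengths H→39/4, IZ→5/4; new cluster HIZ
  updated: d(HIZ,L)=143/3
step 3: merge (HIZ,L) at d=143/3; branch lengths HIZ→169/12, L→143/6; new cluster HILZ
final tree: ((H:39/4,(I:17/2,Z:17/2):5/4):169/12,L:143/6)
total length: 791/12

((H:39/4,(I:17/2,Z:17/2):5/4):169/12,L:143/6)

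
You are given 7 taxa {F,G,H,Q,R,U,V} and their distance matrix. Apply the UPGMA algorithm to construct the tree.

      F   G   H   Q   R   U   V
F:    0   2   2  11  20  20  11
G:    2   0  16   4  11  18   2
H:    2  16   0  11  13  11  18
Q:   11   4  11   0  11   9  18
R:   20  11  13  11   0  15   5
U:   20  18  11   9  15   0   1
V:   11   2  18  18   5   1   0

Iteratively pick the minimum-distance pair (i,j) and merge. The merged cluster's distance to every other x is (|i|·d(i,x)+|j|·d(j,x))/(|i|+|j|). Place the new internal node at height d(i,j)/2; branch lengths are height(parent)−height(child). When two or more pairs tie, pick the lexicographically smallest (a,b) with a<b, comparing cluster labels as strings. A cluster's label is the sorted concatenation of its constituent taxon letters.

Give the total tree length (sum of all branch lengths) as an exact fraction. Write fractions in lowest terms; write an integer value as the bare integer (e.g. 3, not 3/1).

343/12

iteration 1: select U,V (d=1); attach at lengths (1/2, 1/2); label the merged cluster UV
  updated: d(F,UV)=31/2, d(G,UV)=10, d(H,UV)=29/2, d(Q,UV)=27/2, d(R,UV)=10
iteration 2: select F,G (d=2); attach at lengths (1, 1); label the merged cluster FG
  updated: d(FG,H)=9, d(FG,Q)=15/2, d(FG,R)=31/2, d(FG,UV)=51/4
iteration 3: select FG,Q (d=15/2); attach at lengths (11/4, 15/4); label the merged cluster FGQ
  updated: d(FGQ,H)=29/3, d(FGQ,R)=14, d(FGQ,UV)=13
iteration 4: select FGQ,H (d=29/3); attach at lengths (13/12, 29/6); label the merged cluster FGHQ
  updated: d(FGHQ,R)=55/4, d(FGHQ,UV)=107/8
iteration 5: select R,UV (d=10); attach at lengths (5, 9/2); label the merged cluster RUV
  updated: d(FGHQ,RUV)=27/2
iteration 6: select FGHQ,RUV (d=27/2); attach at lengths (23/12, 7/4); label the merged cluster FGHQRUV
final tree: ((((F:1,G:1):11/4,Q:15/4):13/12,H:29/6):23/12,(R:5,(U:1/2,V:1/2):9/2):7/4)
total length: 343/12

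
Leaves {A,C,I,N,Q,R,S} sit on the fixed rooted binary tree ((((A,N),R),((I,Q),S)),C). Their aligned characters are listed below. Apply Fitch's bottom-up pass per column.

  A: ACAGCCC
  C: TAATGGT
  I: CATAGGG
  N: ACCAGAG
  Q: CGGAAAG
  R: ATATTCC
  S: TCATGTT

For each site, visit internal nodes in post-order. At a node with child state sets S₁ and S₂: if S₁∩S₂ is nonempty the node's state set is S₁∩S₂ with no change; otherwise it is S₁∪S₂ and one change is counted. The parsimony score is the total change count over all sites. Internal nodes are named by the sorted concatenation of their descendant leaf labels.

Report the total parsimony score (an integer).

22

AN@0: {A} ∩ {A} = {A} (intersection, +0)
ANR@0: {A} ∩ {A} = {A} (intersection, +0)
IQ@0: {C} ∩ {C} = {C} (intersection, +0)
IQS@0: {C} ∪ {T} = {C,T} (union, +1)
AINQRS@0: {A} ∪ {C,T} = {A,C,T} (union, +1)
ACINQRS@0: {A,C,T} ∩ {T} = {T} (intersection, +0)
AN@1: {C} ∩ {C} = {C} (intersection, +0)
ANR@1: {C} ∪ {T} = {C,T} (union, +1)
IQ@1: {A} ∪ {G} = {A,G} (union, +1)
IQS@1: {A,G} ∪ {C} = {A,C,G} (union, +1)
AINQRS@1: {C,T} ∩ {A,C,G} = {C} (intersection, +0)
ACINQRS@1: {C} ∪ {A} = {A,C} (union, +1)
AN@2: {A} ∪ {C} = {A,C} (union, +1)
ANR@2: {A,C} ∩ {A} = {A} (intersection, +0)
IQ@2: {T} ∪ {G} = {G,T} (union, +1)
IQS@2: {G,T} ∪ {A} = {A,G,T} (union, +1)
AINQRS@2: {A} ∩ {A,G,T} = {A} (intersection, +0)
ACINQRS@2: {A} ∩ {A} = {A} (intersection, +0)
AN@3: {G} ∪ {A} = {A,G} (union, +1)
ANR@3: {A,G} ∪ {T} = {A,G,T} (union, +1)
IQ@3: {A} ∩ {A} = {A} (intersection, +0)
IQS@3: {A} ∪ {T} = {A,T} (union, +1)
AINQRS@3: {A,G,T} ∩ {A,T} = {A,T} (intersection, +0)
ACINQRS@3: {A,T} ∩ {T} = {T} (intersection, +0)
AN@4: {C} ∪ {G} = {C,G} (union, +1)
ANR@4: {C,G} ∪ {T} = {C,G,T} (union, +1)
IQ@4: {G} ∪ {A} = {A,G} (union, +1)
IQS@4: {A,G} ∩ {G} = {G} (intersection, +0)
AINQRS@4: {C,G,T} ∩ {G} = {G} (intersection, +0)
ACINQRS@4: {G} ∩ {G} = {G} (intersection, +0)
AN@5: {C} ∪ {A} = {A,C} (union, +1)
ANR@5: {A,C} ∩ {C} = {C} (intersection, +0)
IQ@5: {G} ∪ {A} = {A,G} (union, +1)
IQS@5: {A,G} ∪ {T} = {A,G,T} (union, +1)
AINQRS@5: {C} ∪ {A,G,T} = {A,C,G,T} (union, +1)
ACINQRS@5: {A,C,G,T} ∩ {G} = {G} (intersection, +0)
AN@6: {C} ∪ {G} = {C,G} (union, +1)
ANR@6: {C,G} ∩ {C} = {C} (intersection, +0)
IQ@6: {G} ∩ {G} = {G} (intersection, +0)
IQS@6: {G} ∪ {T} = {G,T} (union, +1)
AINQRS@6: {C} ∪ {G,T} = {C,G,T} (union, +1)
ACINQRS@6: {C,G,T} ∩ {T} = {T} (intersection, +0)
per-site changes: [2, 4, 3, 3, 3, 4, 3]; total = 22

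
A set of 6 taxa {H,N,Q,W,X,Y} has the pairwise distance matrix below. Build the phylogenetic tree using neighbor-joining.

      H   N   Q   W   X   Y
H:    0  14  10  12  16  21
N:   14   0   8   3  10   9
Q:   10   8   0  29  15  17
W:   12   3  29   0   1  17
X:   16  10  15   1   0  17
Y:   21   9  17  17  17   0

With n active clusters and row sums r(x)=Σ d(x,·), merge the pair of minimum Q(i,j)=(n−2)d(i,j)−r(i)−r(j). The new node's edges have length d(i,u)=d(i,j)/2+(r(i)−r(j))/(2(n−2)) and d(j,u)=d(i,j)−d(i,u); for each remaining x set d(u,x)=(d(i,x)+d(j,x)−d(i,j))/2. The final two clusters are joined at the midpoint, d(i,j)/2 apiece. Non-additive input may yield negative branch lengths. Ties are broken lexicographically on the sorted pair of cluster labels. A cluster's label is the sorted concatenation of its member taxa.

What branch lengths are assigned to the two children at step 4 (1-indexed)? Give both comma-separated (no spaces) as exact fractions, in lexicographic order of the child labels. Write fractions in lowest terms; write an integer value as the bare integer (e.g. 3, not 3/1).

1,-1/2

iteration 1: select W,X (d=1, Q=-117); attach at lengths (7/8, 1/8); label the merged cluster WX
  updated: d(H,WX)=27/2, d(N,WX)=6, d(Q,WX)=43/2, d(WX,Y)=33/2
iteration 2: select H,Q (d=10, Q=-85); attach at lengths (16/3, 14/3); label the merged cluster HQ
  updated: d(HQ,N)=6, d(HQ,WX)=25/2, d(HQ,Y)=14
iteration 3: select HQ,Y (d=14, Q=-44); attach at lengths (21/4, 35/4); label the merged cluster HQY
  updated: d(HQY,N)=1/2, d(HQY,WX)=15/2
iteration 4: select HQY,N (d=1/2, Q=-14); attach at lengths (1, -1/2); label the merged cluster HNQY
  updated: d(HNQY,WX)=13/2
iteration 5: select HNQY,WX (d=13/2); attach at lengths (13/4, 13/4); label the merged cluster HNQWXY
final tree: ((((H:16/3,Q:14/3):21/4,Y:35/4):1,N:-1/2):13/4,(W:7/8,X:1/8):13/4)
total length: 32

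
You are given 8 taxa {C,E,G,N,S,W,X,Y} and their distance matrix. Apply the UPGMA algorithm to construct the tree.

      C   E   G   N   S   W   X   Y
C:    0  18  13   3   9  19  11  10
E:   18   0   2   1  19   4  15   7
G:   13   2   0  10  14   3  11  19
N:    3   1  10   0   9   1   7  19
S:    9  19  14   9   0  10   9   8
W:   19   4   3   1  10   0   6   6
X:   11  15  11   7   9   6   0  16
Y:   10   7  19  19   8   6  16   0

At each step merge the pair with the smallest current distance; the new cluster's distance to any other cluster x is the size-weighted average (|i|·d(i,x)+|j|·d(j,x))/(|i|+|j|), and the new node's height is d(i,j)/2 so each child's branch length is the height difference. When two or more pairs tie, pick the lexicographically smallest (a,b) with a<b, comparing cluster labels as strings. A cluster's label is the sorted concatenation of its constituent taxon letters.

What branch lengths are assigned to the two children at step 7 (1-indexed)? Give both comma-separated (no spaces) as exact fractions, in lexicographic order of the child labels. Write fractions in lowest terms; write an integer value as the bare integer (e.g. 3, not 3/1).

1. join E+N (d=1) ⇒ EN; edges |E|=1/2, |N|=1/2
  updated: d(C,EN)=21/2, d(EN,G)=6, d(EN,S)=14, d(EN,W)=5/2, d(EN,X)=11, d(EN,Y)=13
2. join EN+W (d=5/2) ⇒ ENW; edges |EN|=3/4, |W|=5/4
  updated: d(C,ENW)=40/3, d(ENW,G)=5, d(ENW,S)=38/3, d(ENW,X)=28/3, d(ENW,Y)=32/3
3. join ENW+G (d=5) ⇒ EGNW; edges |ENW|=5/4, |G|=5/2
  updated: d(C,EGNW)=53/4, d(EGNW,S)=13, d(EGNW,X)=39/4, d(EGNW,Y)=51/4
4. join S+Y (d=8) ⇒ SY; edges |S|=4, |Y|=4
  updated: d(C,SY)=19/2, d(EGNW,SY)=103/8, d(SY,X)=25/2
5. join C+SY (d=19/2) ⇒ CSY; edges |C|=19/4, |SY|=3/4
  updated: d(CSY,EGNW)=13, d(CSY,X)=12
6. join EGNW+X (d=39/4) ⇒ EGNWX; edges |EGNW|=19/8, |X|=39/8
  updated: d(CSY,EGNWX)=64/5
7. join CSY+EGNWX (d=64/5) ⇒ CEGNSWXY; edges |CSY|=33/20, |EGNWX|=61/40
final tree: ((C:19/4,(S:4,Y:4):3/4):33/20,((((E:1/2,N:1/2):3/4,W:5/4):5/4,G:5/2):19/8,X:39/8):61/40)
total length: 1227/40

33/20,61/40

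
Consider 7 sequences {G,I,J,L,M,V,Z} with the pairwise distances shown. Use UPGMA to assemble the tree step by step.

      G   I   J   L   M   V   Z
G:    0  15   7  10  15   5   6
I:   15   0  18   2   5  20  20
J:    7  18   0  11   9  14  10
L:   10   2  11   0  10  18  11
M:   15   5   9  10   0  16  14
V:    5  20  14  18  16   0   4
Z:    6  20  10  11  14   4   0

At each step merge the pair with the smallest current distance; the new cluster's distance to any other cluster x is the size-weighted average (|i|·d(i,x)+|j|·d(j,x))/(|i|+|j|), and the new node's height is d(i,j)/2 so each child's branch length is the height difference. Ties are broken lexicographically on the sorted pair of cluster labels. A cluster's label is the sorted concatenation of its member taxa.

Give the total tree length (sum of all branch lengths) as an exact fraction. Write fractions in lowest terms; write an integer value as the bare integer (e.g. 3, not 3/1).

step 1: merge (I,L) at d=2; branch lengths I→1, L→1; new cluster IL
  updated: d(G,IL)=25/2, d(IL,J)=29/2, d(IL,M)=15/2, d(IL,V)=19, d(IL,Z)=31/2
step 2: merge (V,Z) at d=4; branch lengths V→2, Z→2; new cluster VZ
  updated: d(G,VZ)=11/2, d(IL,VZ)=69/4, d(J,VZ)=12, d(M,VZ)=15
step 3: merge (G,VZ) at d=11/2; branch lengths G→11/4, VZ→3/4; new cluster GVZ
  updated: d(GVZ,IL)=47/3, d(GVZ,J)=31/3, d(GVZ,M)=15
step 4: merge (IL,M) at d=15/2; branch lengths IL→11/4, M→15/4; new cluster ILM
  updated: d(GVZ,ILM)=139/9, d(ILM,J)=38/3
step 5: merge (GVZ,J) at d=31/3; branch lengths GVZ→29/12, J→31/6; new cluster GJVZ
  updated: d(GJVZ,ILM)=59/4
step 6: merge (GJVZ,ILM) at d=59/4; branch lengths GJVZ→53/24, ILM→29/8; new cluster GIJLMVZ
final tree: (((G:11/4,(V:2,Z:2):3/4):29/12,J:31/6):53/24,((I:1,L:1):11/4,M:15/4):29/8)
total length: 353/12

353/12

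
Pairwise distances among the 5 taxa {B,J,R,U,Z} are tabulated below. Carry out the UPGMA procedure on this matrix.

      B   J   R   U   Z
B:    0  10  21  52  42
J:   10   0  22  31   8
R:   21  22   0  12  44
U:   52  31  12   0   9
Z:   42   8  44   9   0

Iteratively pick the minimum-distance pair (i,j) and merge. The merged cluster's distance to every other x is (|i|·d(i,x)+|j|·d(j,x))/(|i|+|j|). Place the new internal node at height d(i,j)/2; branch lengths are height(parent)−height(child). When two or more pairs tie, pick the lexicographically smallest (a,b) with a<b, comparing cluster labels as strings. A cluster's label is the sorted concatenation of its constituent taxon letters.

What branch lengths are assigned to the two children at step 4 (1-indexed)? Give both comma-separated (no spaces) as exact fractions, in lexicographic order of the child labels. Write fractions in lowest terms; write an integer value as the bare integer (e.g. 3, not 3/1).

23/12,107/12

1. join J+Z (d=8) ⇒ JZ; edges |J|=4, |Z|=4
  updated: d(B,JZ)=26, d(JZ,R)=33, d(JZ,U)=20
2. join R+U (d=12) ⇒ RU; edges |R|=6, |U|=6
  updated: d(B,RU)=73/2, d(JZ,RU)=53/2
3. join B+JZ (d=26) ⇒ BJZ; edges |B|=13, |JZ|=9
  updated: d(BJZ,RU)=179/6
4. join BJZ+RU (d=179/6) ⇒ BJRUZ; edges |BJZ|=23/12, |RU|=107/12
final tree: ((B:13,(J:4,Z:4):9):23/12,(R:6,U:6):107/12)
total length: 317/6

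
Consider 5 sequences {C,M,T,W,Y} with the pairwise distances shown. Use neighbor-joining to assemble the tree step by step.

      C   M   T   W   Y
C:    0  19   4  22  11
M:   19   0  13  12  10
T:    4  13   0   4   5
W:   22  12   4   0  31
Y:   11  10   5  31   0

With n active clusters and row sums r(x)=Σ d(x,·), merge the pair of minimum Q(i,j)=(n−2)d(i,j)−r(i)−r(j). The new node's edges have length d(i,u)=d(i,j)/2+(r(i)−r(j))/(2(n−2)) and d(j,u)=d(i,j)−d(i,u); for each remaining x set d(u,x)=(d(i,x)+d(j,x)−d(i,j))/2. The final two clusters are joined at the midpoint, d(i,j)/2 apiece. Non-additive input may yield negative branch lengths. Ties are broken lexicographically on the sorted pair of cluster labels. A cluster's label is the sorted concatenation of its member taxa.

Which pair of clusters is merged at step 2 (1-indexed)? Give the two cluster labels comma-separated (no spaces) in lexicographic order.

1. join M+W (d=12, Q=-87) ⇒ MW; edges |M|=7/2, |W|=17/2
  updated: d(C,MW)=29/2, d(MW,T)=5/2, d(MW,Y)=29/2
2. join C+Y (d=11, Q=-38) ⇒ CY; edges |C|=21/4, |Y|=23/4
  updated: d(CY,MW)=9, d(CY,T)=-1
3. join CY+MW (d=9, Q=-21/2) ⇒ CMWY; edges |CY|=11/4, |MW|=25/4
  updated: d(CMWY,T)=-15/4
4. join CMWY+T (d=-15/4) ⇒ CMTWY; edges |CMWY|=-15/8, |T|=-15/8
final tree: (((C:21/4,Y:23/4):11/4,(M:7/2,W:17/2):25/4):-15/8,T:-15/8)
total length: 113/4

C,Y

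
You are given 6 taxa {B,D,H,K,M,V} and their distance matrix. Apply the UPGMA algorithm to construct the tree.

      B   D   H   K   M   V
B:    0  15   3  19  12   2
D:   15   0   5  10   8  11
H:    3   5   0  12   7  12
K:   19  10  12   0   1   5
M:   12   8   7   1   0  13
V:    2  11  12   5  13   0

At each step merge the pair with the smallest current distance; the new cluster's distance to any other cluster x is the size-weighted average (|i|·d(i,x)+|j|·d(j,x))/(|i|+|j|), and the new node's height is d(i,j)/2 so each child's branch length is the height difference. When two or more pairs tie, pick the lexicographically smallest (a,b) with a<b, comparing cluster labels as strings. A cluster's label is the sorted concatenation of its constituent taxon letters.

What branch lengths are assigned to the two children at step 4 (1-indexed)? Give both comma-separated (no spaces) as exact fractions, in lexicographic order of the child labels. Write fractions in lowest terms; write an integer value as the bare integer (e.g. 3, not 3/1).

1. join K+M (d=1) ⇒ KM; edges |K|=1/2, |M|=1/2
  updated: d(B,KM)=31/2, d(D,KM)=9, d(H,KM)=19/2, d(KM,V)=9
2. join B+V (d=2) ⇒ BV; edges |B|=1, |V|=1
  updated: d(BV,D)=13, d(BV,H)=15/2, d(BV,KM)=49/4
3. join D+H (d=5) ⇒ DH; edges |D|=5/2, |H|=5/2
  updated: d(BV,DH)=41/4, d(DH,KM)=37/4
4. join DH+KM (d=37/4) ⇒ DHKM; edges |DH|=17/8, |KM|=33/8
  updated: d(BV,DHKM)=45/4
5. join BV+DHKM (d=45/4) ⇒ BDHKMV; edges |BV|=37/8, |DHKM|=1
final tree: ((B:1,V:1):37/8,((D:5/2,H:5/2):17/8,(K:1/2,M:1/2):33/8):1)
total length: 159/8

17/8,33/8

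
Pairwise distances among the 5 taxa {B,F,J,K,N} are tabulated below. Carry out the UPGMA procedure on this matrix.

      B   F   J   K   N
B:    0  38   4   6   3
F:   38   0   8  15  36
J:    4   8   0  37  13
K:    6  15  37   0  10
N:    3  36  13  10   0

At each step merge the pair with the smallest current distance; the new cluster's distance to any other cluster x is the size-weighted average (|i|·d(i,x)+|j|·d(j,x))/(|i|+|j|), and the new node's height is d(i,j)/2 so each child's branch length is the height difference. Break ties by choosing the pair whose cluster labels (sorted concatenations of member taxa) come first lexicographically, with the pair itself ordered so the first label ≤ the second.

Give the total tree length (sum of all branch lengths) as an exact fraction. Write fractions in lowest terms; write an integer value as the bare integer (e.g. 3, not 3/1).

1. join B+N (d=3) ⇒ BN; edges |B|=3/2, |N|=3/2
  updated: d(BN,F)=37, d(BN,J)=17/2, d(BN,K)=8
2. join BN+K (d=8) ⇒ BKN; edges |BN|=5/2, |K|=4
  updated: d(BKN,F)=89/3, d(BKN,J)=18
3. join F+J (d=8) ⇒ FJ; edges |F|=4, |J|=4
  updated: d(BKN,FJ)=143/6
4. join BKN+FJ (d=143/6) ⇒ BFJKN; edges |BKN|=95/12, |FJ|=95/12
final tree: (((B:3/2,N:3/2):5/2,K:4):95/12,(F:4,J:4):95/12)
total length: 100/3

100/3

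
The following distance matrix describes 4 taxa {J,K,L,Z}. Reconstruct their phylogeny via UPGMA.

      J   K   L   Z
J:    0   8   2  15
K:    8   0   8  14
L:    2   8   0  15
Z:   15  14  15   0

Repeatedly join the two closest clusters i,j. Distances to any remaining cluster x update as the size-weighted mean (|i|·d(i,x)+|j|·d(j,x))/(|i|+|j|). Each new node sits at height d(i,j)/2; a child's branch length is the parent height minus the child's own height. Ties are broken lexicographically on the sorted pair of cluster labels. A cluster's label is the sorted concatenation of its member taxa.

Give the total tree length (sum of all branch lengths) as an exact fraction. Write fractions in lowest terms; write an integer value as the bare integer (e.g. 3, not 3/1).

step 1: merge (J,L) at d=2; branch lengths J→1, L→1; new cluster JL
  updated: d(JL,K)=8, d(JL,Z)=15
step 2: merge (JL,K) at d=8; branch lengths JL→3, K→4; new cluster JKL
  updated: d(JKL,Z)=44/3
step 3: merge (JKL,Z) at d=44/3; branch lengths JKL→10/3, Z→22/3; new cluster JKLZ
final tree: (((J:1,L:1):3,K:4):10/3,Z:22/3)
total length: 59/3

59/3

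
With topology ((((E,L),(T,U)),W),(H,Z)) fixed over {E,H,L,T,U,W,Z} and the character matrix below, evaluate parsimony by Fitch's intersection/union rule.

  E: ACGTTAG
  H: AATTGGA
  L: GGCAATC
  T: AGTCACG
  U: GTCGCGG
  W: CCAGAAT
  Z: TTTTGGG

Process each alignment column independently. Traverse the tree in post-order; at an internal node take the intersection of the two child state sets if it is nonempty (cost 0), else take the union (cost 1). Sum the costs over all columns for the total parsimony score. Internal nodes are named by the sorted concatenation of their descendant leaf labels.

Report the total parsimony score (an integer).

27

[col 0] EL: children E:{A}, L:{G} ∪→ {A,G}; cost 1
[col 0] TU: children T:{A}, U:{G} ∪→ {A,G}; cost 1
[col 0] ELTU: children EL:{A,G}, TU:{A,G} ∩→ {A,G}; cost 0
[col 0] ELTUW: children ELTU:{A,G}, W:{C} ∪→ {A,C,G}; cost 1
[col 0] HZ: children H:{A}, Z:{T} ∪→ {A,T}; cost 1
[col 0] EHLTUWZ: children ELTUW:{A,C,G}, HZ:{A,T} ∩→ {A}; cost 0
[col 1] EL: children E:{C}, L:{G} ∪→ {C,G}; cost 1
[col 1] TU: children T:{G}, U:{T} ∪→ {G,T}; cost 1
[col 1] ELTU: children EL:{C,G}, TU:{G,T} ∩→ {G}; cost 0
[col 1] ELTUW: children ELTU:{G}, W:{C} ∪→ {C,G}; cost 1
[col 1] HZ: children H:{A}, Z:{T} ∪→ {A,T}; cost 1
[col 1] EHLTUWZ: children ELTUW:{C,G}, HZ:{A,T} ∪→ {A,C,G,T}; cost 1
[col 2] EL: children E:{G}, L:{C} ∪→ {C,G}; cost 1
[col 2] TU: children T:{T}, U:{C} ∪→ {C,T}; cost 1
[col 2] ELTU: children EL:{C,G}, TU:{C,T} ∩→ {C}; cost 0
[col 2] ELTUW: children ELTU:{C}, W:{A} ∪→ {A,C}; cost 1
[col 2] HZ: children H:{T}, Z:{T} ∩→ {T}; cost 0
[col 2] EHLTUWZ: children ELTUW:{A,C}, HZ:{T} ∪→ {A,C,T}; cost 1
[col 3] EL: children E:{T}, L:{A} ∪→ {A,T}; cost 1
[col 3] TU: children T:{C}, U:{G} ∪→ {C,G}; cost 1
[col 3] ELTU: children EL:{A,T}, TU:{C,G} ∪→ {A,C,G,T}; cost 1
[col 3] ELTUW: children ELTU:{A,C,G,T}, W:{G} ∩→ {G}; cost 0
[col 3] HZ: children H:{T}, Z:{T} ∩→ {T}; cost 0
[col 3] EHLTUWZ: children ELTUW:{G}, HZ:{T} ∪→ {G,T}; cost 1
[col 4] EL: children E:{T}, L:{A} ∪→ {A,T}; cost 1
[col 4] TU: children T:{A}, U:{C} ∪→ {A,C}; cost 1
[col 4] ELTU: children EL:{A,T}, TU:{A,C} ∩→ {A}; cost 0
[col 4] ELTUW: children ELTU:{A}, W:{A} ∩→ {A}; cost 0
[col 4] HZ: children H:{G}, Z:{G} ∩→ {G}; cost 0
[col 4] EHLTUWZ: children ELTUW:{A}, HZ:{G} ∪→ {A,G}; cost 1
[col 5] EL: children E:{A}, L:{T} ∪→ {A,T}; cost 1
[col 5] TU: children T:{C}, U:{G} ∪→ {C,G}; cost 1
[col 5] ELTU: children EL:{A,T}, TU:{C,G} ∪→ {A,C,G,T}; cost 1
[col 5] ELTUW: children ELTU:{A,C,G,T}, W:{A} ∩→ {A}; cost 0
[col 5] HZ: children H:{G}, Z:{G} ∩→ {G}; cost 0
[col 5] EHLTUWZ: children ELTUW:{A}, HZ:{G} ∪→ {A,G}; cost 1
[col 6] EL: children E:{G}, L:{C} ∪→ {C,G}; cost 1
[col 6] TU: children T:{G}, U:{G} ∩→ {G}; cost 0
[col 6] ELTU: children EL:{C,G}, TU:{G} ∩→ {G}; cost 0
[col 6] ELTUW: children ELTU:{G}, W:{T} ∪→ {G,T}; cost 1
[col 6] HZ: children H:{A}, Z:{G} ∪→ {A,G}; cost 1
[col 6] EHLTUWZ: children ELTUW:{G,T}, HZ:{A,G} ∩→ {G}; cost 0
per-site changes: [4, 5, 4, 4, 3, 4, 3]; total = 27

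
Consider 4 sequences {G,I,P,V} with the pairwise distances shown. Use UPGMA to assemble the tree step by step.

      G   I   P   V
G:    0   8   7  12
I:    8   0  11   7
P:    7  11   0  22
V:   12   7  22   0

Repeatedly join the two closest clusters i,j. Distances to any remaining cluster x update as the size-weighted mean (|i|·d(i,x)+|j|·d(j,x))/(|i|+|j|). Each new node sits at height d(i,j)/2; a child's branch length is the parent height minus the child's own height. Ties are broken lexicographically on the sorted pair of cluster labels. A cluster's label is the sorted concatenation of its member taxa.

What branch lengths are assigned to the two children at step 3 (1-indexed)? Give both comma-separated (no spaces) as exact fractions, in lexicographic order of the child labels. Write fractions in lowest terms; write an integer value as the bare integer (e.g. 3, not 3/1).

25/8,25/8

step 1: merge (G,P) at d=7; branch lengths G→7/2, P→7/2; new cluster GP
  updated: d(GP,I)=19/2, d(GP,V)=17
step 2: merge (I,V) at d=7; branch lengths I→7/2, V→7/2; new cluster IV
  updated: d(GP,IV)=53/4
step 3: merge (GP,IV) at d=53/4; branch lengths GP→25/8, IV→25/8; new cluster GIPV
final tree: ((G:7/2,P:7/2):25/8,(I:7/2,V:7/2):25/8)
total length: 81/4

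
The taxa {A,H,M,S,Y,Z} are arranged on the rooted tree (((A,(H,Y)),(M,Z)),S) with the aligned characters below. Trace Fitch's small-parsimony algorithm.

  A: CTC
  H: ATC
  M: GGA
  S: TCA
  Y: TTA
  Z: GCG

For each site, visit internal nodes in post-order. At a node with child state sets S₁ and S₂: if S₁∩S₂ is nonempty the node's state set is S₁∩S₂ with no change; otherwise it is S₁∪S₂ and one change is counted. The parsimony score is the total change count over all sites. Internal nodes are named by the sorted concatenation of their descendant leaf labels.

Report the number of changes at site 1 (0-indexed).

2

HY@0: {A} ∪ {T} = {A,T} (union, +1)
AHY@0: {C} ∪ {A,T} = {A,C,T} (union, +1)
MZ@0: {G} ∩ {G} = {G} (intersection, +0)
AHMYZ@0: {A,C,T} ∪ {G} = {A,C,G,T} (union, +1)
AHMSYZ@0: {A,C,G,T} ∩ {T} = {T} (intersection, +0)
HY@1: {T} ∩ {T} = {T} (intersection, +0)
AHY@1: {T} ∩ {T} = {T} (intersection, +0)
MZ@1: {G} ∪ {C} = {C,G} (union, +1)
AHMYZ@1: {T} ∪ {C,G} = {C,G,T} (union, +1)
AHMSYZ@1: {C,G,T} ∩ {C} = {C} (intersection, +0)
HY@2: {C} ∪ {A} = {A,C} (union, +1)
AHY@2: {C} ∩ {A,C} = {C} (intersection, +0)
MZ@2: {A} ∪ {G} = {A,G} (union, +1)
AHMYZ@2: {C} ∪ {A,G} = {A,C,G} (union, +1)
AHMSYZ@2: {A,C,G} ∩ {A} = {A} (intersection, +0)
per-site changes: [3, 2, 3]; total = 8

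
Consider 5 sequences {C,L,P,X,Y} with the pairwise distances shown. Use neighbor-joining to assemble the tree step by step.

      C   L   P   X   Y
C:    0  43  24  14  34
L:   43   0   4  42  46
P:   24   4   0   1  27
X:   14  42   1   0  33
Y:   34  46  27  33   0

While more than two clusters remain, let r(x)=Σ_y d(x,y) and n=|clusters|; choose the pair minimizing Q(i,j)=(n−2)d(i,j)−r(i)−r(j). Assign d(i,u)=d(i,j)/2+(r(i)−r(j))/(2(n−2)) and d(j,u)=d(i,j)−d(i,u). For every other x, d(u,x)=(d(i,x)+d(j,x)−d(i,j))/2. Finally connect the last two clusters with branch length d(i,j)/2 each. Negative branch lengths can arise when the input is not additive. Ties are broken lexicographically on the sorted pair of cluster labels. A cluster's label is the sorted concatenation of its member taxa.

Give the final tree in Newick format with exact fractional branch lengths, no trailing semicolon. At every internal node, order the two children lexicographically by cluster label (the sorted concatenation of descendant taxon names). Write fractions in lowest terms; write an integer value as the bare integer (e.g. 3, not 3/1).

(((C:41/4,X:15/4):21/4,(L:91/6,P:-67/6):53/4):85/8,Y:85/8)

step 1: merge (L,P) at d=4, Q=-179; branch lengths L→91/6, P→-67/6; new cluster LP
  updated: d(C,LP)=63/2, d(LP,X)=39/2, d(LP,Y)=69/2
step 2: merge (C,X) at d=14, Q=-118; branch lengths C→41/4, X→15/4; new cluster CX
  updated: d(CX,LP)=37/2, d(CX,Y)=53/2
step 3: merge (CX,LP) at d=37/2, Q=-159/2; branch lengths CX→21/4, LP→53/4; new cluster CLPX
  updated: d(CLPX,Y)=85/4
step 4: merge (CLPX,Y) at d=85/4; branch lengths CLPX→85/8, Y→85/8; new cluster CLPXY
final tree: (((C:41/4,X:15/4):21/4,(L:91/6,P:-67/6):53/4):85/8,Y:85/8)
total length: 231/4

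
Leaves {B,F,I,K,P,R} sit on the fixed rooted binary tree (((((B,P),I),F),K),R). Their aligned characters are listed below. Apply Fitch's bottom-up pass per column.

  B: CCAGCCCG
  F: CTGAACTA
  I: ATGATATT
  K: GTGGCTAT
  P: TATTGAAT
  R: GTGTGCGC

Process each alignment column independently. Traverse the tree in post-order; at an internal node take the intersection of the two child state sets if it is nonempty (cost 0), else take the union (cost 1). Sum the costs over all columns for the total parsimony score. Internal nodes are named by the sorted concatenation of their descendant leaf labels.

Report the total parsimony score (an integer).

[col 0] BP: children B:{C}, P:{T} ∪→ {C,T}; cost 1
[col 0] BIP: children BP:{C,T}, I:{A} ∪→ {A,C,T}; cost 1
[col 0] BFIP: children BIP:{A,C,T}, F:{C} ∩→ {C}; cost 0
[col 0] BFIKP: children BFIP:{C}, K:{G} ∪→ {C,G}; cost 1
[col 0] BFIKPR: children BFIKP:{C,G}, R:{G} ∩→ {G}; cost 0
[col 1] BP: children B:{C}, P:{A} ∪→ {A,C}; cost 1
[col 1] BIP: children BP:{A,C}, I:{T} ∪→ {A,C,T}; cost 1
[col 1] BFIP: children BIP:{A,C,T}, F:{T} ∩→ {T}; cost 0
[col 1] BFIKP: children BFIP:{T}, K:{T} ∩→ {T}; cost 0
[col 1] BFIKPR: children BFIKP:{T}, R:{T} ∩→ {T}; cost 0
[col 2] BP: children B:{A}, P:{T} ∪→ {A,T}; cost 1
[col 2] BIP: children BP:{A,T}, I:{G} ∪→ {A,G,T}; cost 1
[col 2] BFIP: children BIP:{A,G,T}, F:{G} ∩→ {G}; cost 0
[col 2] BFIKP: children BFIP:{G}, K:{G} ∩→ {G}; cost 0
[col 2] BFIKPR: children BFIKP:{G}, R:{G} ∩→ {G}; cost 0
[col 3] BP: children B:{G}, P:{T} ∪→ {G,T}; cost 1
[col 3] BIP: children BP:{G,T}, I:{A} ∪→ {A,G,T}; cost 1
[col 3] BFIP: children BIP:{A,G,T}, F:{A} ∩→ {A}; cost 0
[col 3] BFIKP: children BFIP:{A}, K:{G} ∪→ {A,G}; cost 1
[col 3] BFIKPR: children BFIKP:{A,G}, R:{T} ∪→ {A,G,T}; cost 1
[col 4] BP: children B:{C}, P:{G} ∪→ {C,G}; cost 1
[col 4] BIP: children BP:{C,G}, I:{T} ∪→ {C,G,T}; cost 1
[col 4] BFIP: children BIP:{C,G,T}, F:{A} ∪→ {A,C,G,T}; cost 1
[col 4] BFIKP: children BFIP:{A,C,G,T}, K:{C} ∩→ {C}; cost 0
[col 4] BFIKPR: children BFIKP:{C}, R:{G} ∪→ {C,G}; cost 1
[col 5] BP: children B:{C}, P:{A} ∪→ {A,C}; cost 1
[col 5] BIP: children BP:{A,C}, I:{A} ∩→ {A}; cost 0
[col 5] BFIP: children BIP:{A}, F:{C} ∪→ {A,C}; cost 1
[col 5] BFIKP: children BFIP:{A,C}, K:{T} ∪→ {A,C,T}; cost 1
[col 5] BFIKPR: children BFIKP:{A,C,T}, R:{C} ∩→ {C}; cost 0
[col 6] BP: children B:{C}, P:{A} ∪→ {A,C}; cost 1
[col 6] BIP: children BP:{A,C}, I:{T} ∪→ {A,C,T}; cost 1
[col 6] BFIP: children BIP:{A,C,T}, F:{T} ∩→ {T}; cost 0
[col 6] BFIKP: children BFIP:{T}, K:{A} ∪→ {A,T}; cost 1
[col 6] BFIKPR: children BFIKP:{A,T}, R:{G} ∪→ {A,G,T}; cost 1
[col 7] BP: children B:{G}, P:{T} ∪→ {G,T}; cost 1
[col 7] BIP: children BP:{G,T}, I:{T} ∩→ {T}; cost 0
[col 7] BFIP: children BIP:{T}, F:{A} ∪→ {A,T}; cost 1
[col 7] BFIKP: children BFIP:{A,T}, K:{T} ∩→ {T}; cost 0
[col 7] BFIKPR: children BFIKP:{T}, R:{C} ∪→ {C,T}; cost 1
per-site changes: [3, 2, 2, 4, 4, 3, 4, 3]; total = 25

25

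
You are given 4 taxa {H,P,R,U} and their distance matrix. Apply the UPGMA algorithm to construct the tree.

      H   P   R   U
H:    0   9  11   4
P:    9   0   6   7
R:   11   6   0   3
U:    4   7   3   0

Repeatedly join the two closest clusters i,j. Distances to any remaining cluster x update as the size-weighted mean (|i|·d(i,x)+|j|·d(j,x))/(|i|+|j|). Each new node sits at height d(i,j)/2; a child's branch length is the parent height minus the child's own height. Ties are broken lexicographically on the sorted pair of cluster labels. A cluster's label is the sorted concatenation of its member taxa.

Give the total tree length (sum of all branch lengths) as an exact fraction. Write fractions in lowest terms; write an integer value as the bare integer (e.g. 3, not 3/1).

iteration 1: select R,U (d=3); attach at lengths (3/2, 3/2); label the merged cluster RU
  updated: d(H,RU)=15/2, d(P,RU)=13/2
iteration 2: select P,RU (d=13/2); attach at lengths (13/4, 7/4); label the merged cluster PRU
  updated: d(H,PRU)=8
iteration 3: select H,PRU (d=8); attach at lengths (4, 3/4); label the merged cluster HPRU
final tree: (H:4,(P:13/4,(R:3/2,U:3/2):7/4):3/4)
total length: 51/4

51/4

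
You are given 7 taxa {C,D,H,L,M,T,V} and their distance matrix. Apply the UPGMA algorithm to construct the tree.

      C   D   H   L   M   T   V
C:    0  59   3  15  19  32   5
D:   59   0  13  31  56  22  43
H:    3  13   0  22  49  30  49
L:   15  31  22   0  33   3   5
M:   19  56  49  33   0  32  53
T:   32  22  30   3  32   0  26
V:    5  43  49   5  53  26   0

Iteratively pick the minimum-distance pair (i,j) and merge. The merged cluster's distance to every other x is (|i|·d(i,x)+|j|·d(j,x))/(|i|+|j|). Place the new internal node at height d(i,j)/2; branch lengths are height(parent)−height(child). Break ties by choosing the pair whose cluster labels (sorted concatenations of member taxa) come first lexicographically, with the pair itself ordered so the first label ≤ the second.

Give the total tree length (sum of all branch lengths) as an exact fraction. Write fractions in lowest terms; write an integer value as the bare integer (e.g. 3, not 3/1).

2419/30

iteration 1: select C,H (d=3); attach at lengths (3/2, 3/2); label the merged cluster CH
  updated: d(CH,D)=36, d(CH,L)=37/2, d(CH,M)=34, d(CH,T)=31, d(CH,V)=27
iteration 2: select L,T (d=3); attach at lengths (3/2, 3/2); label the merged cluster LT
  updated: d(CH,LT)=99/4, d(D,LT)=53/2, d(LT,M)=65/2, d(LT,V)=31/2
iteration 3: select LT,V (d=31/2); attach at lengths (25/4, 31/4); label the merged cluster LTV
  updated: d(CH,LTV)=51/2, d(D,LTV)=32, d(LTV,M)=118/3
iteration 4: select CH,LTV (d=51/2); attach at lengths (45/4, 5); label the merged cluster CHLTV
  updated: d(CHLTV,D)=168/5, d(CHLTV,M)=186/5
iteration 5: select CHLTV,D (d=168/5); attach at lengths (81/20, 84/5); label the merged cluster CDHLTV
  updated: d(CDHLTV,M)=121/3
iteration 6: select CDHLTV,M (d=121/3); attach at lengths (101/30, 121/6); label the merged cluster CDHLMTV
final tree: ((((C:3/2,H:3/2):45/4,((L:3/2,T:3/2):25/4,V:31/4):5):81/20,D:84/5):101/30,M:121/6)
total length: 2419/30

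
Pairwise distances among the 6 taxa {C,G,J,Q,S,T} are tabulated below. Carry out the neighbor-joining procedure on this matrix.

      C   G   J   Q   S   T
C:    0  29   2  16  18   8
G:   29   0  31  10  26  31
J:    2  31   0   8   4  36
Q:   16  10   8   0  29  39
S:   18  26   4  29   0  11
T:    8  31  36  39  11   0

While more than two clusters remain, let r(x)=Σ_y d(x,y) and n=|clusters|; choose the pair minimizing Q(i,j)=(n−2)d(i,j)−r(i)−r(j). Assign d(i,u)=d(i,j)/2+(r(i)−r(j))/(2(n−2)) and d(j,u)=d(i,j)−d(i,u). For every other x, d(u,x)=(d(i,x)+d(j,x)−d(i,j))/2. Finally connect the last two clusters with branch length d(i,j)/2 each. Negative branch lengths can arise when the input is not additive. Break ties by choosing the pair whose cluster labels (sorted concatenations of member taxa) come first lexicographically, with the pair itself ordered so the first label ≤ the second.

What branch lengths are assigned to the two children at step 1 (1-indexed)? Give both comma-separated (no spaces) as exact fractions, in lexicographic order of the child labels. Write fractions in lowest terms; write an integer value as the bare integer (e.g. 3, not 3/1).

1. join G+Q (d=10, Q=-189) ⇒ GQ; edges |G|=65/8, |Q|=15/8
  updated: d(C,GQ)=35/2, d(GQ,J)=29/2, d(GQ,S)=45/2, d(GQ,T)=30
2. join S+T (d=11, Q=-215/2) ⇒ ST; edges |S|=7/12, |T|=125/12
  updated: d(C,ST)=15/2, d(GQ,ST)=83/4, d(J,ST)=29/2
3. join C+ST (d=15/2, Q=-219/4) ⇒ CST; edges |C|=-3/16, |ST|=123/16
  updated: d(CST,GQ)=123/8, d(CST,J)=9/2
4. join CST+GQ (d=123/8, Q=-275/8) ⇒ CGQST; edges |CST|=43/16, |GQ|=203/16
  updated: d(CGQST,J)=29/16
5. join CGQST+J (d=29/16) ⇒ CGJQST; edges |CGQST|=29/32, |J|=29/32
final tree: (((C:-3/16,(S:7/12,T:125/12):123/16):43/16,(G:65/8,Q:15/8):203/16):29/32,J:29/32)
total length: 731/16

65/8,15/8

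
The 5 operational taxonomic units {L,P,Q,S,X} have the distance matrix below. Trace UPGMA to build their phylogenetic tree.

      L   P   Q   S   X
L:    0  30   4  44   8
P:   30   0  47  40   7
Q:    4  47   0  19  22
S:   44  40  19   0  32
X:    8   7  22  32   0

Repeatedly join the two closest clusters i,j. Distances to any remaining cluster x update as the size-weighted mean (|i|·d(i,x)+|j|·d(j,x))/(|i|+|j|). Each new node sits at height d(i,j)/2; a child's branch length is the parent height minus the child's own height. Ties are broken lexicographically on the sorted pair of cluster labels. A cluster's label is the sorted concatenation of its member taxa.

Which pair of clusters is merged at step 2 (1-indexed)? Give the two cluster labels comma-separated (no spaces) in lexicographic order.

P,X

step 1: merge (L,Q) at d=4; branch lengths L→2, Q→2; new cluster LQ
  updated: d(LQ,P)=77/2, d(LQ,S)=63/2, d(LQ,X)=15
step 2: merge (P,X) at d=7; branch lengths P→7/2, X→7/2; new cluster PX
  updated: d(LQ,PX)=107/4, d(PX,S)=36
step 3: merge (LQ,PX) at d=107/4; branch lengths LQ→91/8, PX→79/8; new cluster LPQX
  updated: d(LPQX,S)=135/4
step 4: merge (LPQX,S) at d=135/4; branch lengths LPQX→7/2, S→135/8; new cluster LPQSX
final tree: (((L:2,Q:2):91/8,(P:7/2,X:7/2):79/8):7/2,S:135/8)
total length: 421/8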